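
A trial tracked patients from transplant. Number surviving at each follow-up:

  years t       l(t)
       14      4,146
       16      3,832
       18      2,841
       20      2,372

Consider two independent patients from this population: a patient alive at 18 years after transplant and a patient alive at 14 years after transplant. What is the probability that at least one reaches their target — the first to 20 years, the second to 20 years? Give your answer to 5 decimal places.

p₁ = l(20)/l(18) = 2,372/2,841 = 0.834917; p₂ = l(20)/l(14) = 2,372/4,146 = 0.572118.
P(at least one) = 1 − (1−p₁)(1−p₂) = 1 − 0.165083 × 0.427882 = 0.929364.

0.92936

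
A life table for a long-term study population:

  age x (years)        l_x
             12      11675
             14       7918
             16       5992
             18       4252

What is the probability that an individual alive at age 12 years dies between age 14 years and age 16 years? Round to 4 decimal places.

0.1650

This is the probability of reaching 14 but not 16, conditional on being alive at 12: (l_14 − l_16) / l_12.
= (7918 − 5992) / 11675 = 1926 / 11675 = 0.164968.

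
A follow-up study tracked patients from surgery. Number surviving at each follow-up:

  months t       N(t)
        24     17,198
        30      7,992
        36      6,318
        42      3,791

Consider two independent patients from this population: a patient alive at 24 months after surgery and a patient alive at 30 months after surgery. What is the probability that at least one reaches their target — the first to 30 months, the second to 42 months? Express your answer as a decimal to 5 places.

0.71862

p₁ = N(30)/N(24) = 7,992/17,198 = 0.464705; p₂ = N(42)/N(30) = 3,791/7,992 = 0.474349.
P(at least one) = 1 − (1−p₁)(1−p₂) = 1 − 0.535295 × 0.525651 = 0.718622.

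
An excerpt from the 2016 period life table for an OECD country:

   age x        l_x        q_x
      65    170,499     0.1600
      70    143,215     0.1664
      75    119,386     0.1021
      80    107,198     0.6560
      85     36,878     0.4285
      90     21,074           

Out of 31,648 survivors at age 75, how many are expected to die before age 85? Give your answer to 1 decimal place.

The relevant probability is 1 − 36,878/119,386 = 0.691103.
Expected number = 31,648 × 0.691103 = 21872.0.

21872.0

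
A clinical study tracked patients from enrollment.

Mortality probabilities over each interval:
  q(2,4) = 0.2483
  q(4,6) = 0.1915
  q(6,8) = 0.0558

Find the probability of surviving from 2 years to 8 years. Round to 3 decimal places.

0.574

P(survive 2→8) = (1 − 0.2483) × (1 − 0.1915) × (1 − 0.0558).
= 0.7517 × 0.8085 × 0.9442 = 0.573837.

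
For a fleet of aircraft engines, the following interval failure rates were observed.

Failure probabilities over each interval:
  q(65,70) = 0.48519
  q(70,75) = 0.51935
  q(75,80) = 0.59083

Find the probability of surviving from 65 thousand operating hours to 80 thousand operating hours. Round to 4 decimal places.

0.1012

Survival from 65 to 80 is the product of surviving each interval: (1 − 0.48519) × (1 − 0.51935) × (1 − 0.59083).
= 0.51481 × 0.48065 × 0.40917 = 0.101246.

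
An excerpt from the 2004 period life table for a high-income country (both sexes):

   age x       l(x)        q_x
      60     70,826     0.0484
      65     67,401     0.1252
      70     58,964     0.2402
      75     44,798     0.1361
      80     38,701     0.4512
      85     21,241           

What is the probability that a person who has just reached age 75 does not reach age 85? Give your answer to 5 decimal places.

0.52585

P(die before 85 | alive at 75) = 1 − l(85)/l(75) = 1 − 21,241/44,798 = (23,557)/44,798 = 0.525849.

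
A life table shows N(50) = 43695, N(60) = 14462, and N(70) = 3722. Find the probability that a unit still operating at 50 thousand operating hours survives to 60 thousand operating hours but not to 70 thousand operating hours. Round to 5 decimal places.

0.24579

This is the probability of reaching 60 but not 70, conditional on being operational at 50: (N(60) − N(70)) / N(50).
= (14462 − 3722) / 43695 = 10740 / 43695 = 0.245795.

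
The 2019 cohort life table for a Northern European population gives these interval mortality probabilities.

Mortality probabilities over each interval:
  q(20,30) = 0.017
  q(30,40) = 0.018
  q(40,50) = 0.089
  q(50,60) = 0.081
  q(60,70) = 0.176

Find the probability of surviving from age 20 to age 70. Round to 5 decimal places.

P(survive 20→70) = (1 − 0.017) × (1 − 0.018) × (1 − 0.089) × (1 − 0.081) × (1 − 0.176).
= 0.983 × 0.982 × 0.911 × 0.919 × 0.824 = 0.665926.

0.66593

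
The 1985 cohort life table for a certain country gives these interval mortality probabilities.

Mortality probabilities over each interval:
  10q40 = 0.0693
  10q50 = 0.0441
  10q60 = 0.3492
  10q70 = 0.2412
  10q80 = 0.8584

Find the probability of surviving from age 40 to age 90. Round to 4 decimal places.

Survival from 40 to 90 is the product of surviving each interval: (1 − 0.0693) × (1 − 0.0441) × (1 − 0.3492) × (1 − 0.2412) × (1 − 0.8584).
= 0.9307 × 0.9559 × 0.6508 × 0.7588 × 0.1416 = 0.062210.

0.0622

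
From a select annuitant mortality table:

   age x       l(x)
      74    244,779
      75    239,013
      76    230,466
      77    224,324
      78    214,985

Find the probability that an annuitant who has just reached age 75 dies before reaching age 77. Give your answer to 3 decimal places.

P(die before 77 | alive at 75) = 1 − l(77)/l(75) = 1 − 224,324/239,013 = (14,689)/239,013 = 0.061457.

0.061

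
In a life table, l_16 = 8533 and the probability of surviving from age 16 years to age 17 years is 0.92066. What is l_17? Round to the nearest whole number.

l_17 = l_16 × p = 8533 × 0.92066 = 7856.

7856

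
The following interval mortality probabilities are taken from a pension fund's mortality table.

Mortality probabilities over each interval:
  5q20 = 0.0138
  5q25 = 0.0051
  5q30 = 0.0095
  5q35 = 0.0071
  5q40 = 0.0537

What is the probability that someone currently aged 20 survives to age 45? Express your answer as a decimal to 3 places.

Survival from 20 to 45 is the product of surviving each interval: (1 − 0.0138) × (1 − 0.0051) × (1 − 0.0095) × (1 − 0.0071) × (1 − 0.0537).
= 0.9862 × 0.9949 × 0.9905 × 0.9929 × 0.9463 = 0.913131.

0.913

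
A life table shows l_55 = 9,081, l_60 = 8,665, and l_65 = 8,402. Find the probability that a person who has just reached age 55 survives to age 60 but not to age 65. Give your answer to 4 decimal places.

We want 5|5q55 = (l_60 − l_65)/l_55.
This is the probability of reaching 60 but not 65, conditional on being alive at 55: (l_60 − l_65) / l_55.
= (8,665 − 8,402) / 9,081 = 263 / 9,081 = 0.028962.

0.0290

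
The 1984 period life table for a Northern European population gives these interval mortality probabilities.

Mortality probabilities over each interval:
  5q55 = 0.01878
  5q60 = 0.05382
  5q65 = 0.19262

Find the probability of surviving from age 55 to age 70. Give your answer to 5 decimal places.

0.74958

The overall survival probability is (1 − 0.01878) × (1 − 0.05382) × (1 − 0.19262).
= 0.98122 × 0.94618 × 0.80738 = 0.749580.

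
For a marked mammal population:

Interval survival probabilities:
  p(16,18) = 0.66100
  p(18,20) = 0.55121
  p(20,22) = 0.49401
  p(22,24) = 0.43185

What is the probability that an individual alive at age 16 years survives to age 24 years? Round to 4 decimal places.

0.0777

Survival from 16 to 24 is the product of surviving each interval: 0.66100 × 0.55121 × 0.49401 × 0.43185.
= 0.077730.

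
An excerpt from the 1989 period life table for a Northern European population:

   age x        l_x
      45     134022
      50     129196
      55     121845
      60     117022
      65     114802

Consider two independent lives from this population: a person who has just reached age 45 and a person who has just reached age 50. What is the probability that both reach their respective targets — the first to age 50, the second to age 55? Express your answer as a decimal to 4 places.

p₁ = l_50/l_45 = 129196/134022 = 0.963991; p₂ = l_55/l_50 = 121845/129196 = 0.943102.
P(both) = p₁ × p₂ = 0.963991 × 0.943102 = 0.909142.

0.9091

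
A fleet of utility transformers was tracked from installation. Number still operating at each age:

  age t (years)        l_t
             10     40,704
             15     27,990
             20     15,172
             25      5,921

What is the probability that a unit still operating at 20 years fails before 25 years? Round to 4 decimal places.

P(fail before 25 | operational at 20) = 1 − l_25/l_20 = 1 − 5,921/15,172 = (9,251)/15,172 = 0.609742.

0.6097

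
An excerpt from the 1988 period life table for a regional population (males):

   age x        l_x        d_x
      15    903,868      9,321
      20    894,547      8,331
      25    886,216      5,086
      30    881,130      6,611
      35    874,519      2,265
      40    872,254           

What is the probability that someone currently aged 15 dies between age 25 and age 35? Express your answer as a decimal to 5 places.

0.01294

This is the probability of reaching 25 but not 35, conditional on being alive at 15: (l_25 − l_35) / l_15.
= (886,216 − 874,519) / 903,868 = 11,697 / 903,868 = 0.012941.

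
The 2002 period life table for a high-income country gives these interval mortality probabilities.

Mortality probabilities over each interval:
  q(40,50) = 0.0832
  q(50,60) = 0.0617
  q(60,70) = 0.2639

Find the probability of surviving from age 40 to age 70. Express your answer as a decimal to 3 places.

The overall survival probability is (1 − 0.0832) × (1 − 0.0617) × (1 − 0.2639).
= 0.9168 × 0.9383 × 0.7361 = 0.633218.

0.633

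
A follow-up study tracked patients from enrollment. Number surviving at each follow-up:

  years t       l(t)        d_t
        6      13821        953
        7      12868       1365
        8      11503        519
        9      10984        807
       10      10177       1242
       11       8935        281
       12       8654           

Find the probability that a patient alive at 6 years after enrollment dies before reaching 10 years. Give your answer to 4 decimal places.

P(die before 10 | alive at 6) = 1 − l(10)/l(6) = 1 − 10177/13821 = (3644)/13821 = 0.263657.

0.2637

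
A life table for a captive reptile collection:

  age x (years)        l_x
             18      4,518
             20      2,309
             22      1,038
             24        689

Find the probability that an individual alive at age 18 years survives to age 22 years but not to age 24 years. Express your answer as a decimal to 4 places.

This is the probability of reaching 22 but not 24, conditional on being alive at 18: (l_22 − l_24) / l_18.
= (1,038 − 689) / 4,518 = 349 / 4,518 = 0.077247.

0.0772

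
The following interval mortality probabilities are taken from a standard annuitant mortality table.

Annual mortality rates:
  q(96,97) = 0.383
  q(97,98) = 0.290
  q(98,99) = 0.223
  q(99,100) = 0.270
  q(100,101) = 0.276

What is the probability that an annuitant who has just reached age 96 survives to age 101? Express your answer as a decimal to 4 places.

0.1799

Chaining the interval survival probabilities: (1 − 0.383) × (1 − 0.290) × (1 − 0.223) × (1 − 0.270) × (1 − 0.276).
= 0.617 × 0.710 × 0.777 × 0.730 × 0.724 = 0.179898.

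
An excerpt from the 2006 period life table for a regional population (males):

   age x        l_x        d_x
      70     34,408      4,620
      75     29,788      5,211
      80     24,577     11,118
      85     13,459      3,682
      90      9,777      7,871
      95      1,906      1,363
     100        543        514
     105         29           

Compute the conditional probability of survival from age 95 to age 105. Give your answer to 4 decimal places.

0.0152

The conditional survival probability is l_105/l_95 = 29/1,906 = 0.015215.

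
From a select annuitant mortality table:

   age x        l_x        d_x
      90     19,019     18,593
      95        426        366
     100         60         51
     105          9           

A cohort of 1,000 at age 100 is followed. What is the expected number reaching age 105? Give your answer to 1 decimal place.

The relevant probability is 9/60 = 0.150000.
Expected number = 1,000 × 0.150000 = 150.0.

150.0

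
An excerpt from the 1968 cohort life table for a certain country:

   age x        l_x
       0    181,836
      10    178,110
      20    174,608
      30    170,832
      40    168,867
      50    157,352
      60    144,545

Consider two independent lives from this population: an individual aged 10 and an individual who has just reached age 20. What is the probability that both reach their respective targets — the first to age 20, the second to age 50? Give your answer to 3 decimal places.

p₁ = l_20/l_10 = 174,608/178,110 = 0.980338; p₂ = l_50/l_20 = 157,352/174,608 = 0.901173.
P(both) = p₁ × p₂ = 0.980338 × 0.901173 = 0.883454.

0.883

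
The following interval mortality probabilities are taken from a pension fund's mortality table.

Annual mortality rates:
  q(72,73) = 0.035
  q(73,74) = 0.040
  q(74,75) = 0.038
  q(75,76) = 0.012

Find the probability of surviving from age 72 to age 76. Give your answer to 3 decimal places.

0.881

Survival from 72 to 76 is the product of surviving each interval: (1 − 0.035) × (1 − 0.040) × (1 − 0.038) × (1 − 0.012).
= 0.965 × 0.960 × 0.962 × 0.988 = 0.880502.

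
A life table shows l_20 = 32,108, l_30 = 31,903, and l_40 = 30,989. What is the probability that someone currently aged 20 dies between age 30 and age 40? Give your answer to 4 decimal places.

This is the probability of reaching 30 but not 40, conditional on being alive at 20: (l_30 − l_40) / l_20.
= (31,903 − 30,989) / 32,108 = 914 / 32,108 = 0.028466.

0.0285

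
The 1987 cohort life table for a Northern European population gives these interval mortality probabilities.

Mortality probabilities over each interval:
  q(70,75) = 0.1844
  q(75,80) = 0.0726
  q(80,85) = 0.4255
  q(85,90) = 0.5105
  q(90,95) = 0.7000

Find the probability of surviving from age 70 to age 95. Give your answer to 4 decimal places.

The overall survival probability is (1 − 0.1844) × (1 − 0.0726) × (1 − 0.4255) × (1 − 0.5105) × (1 − 0.7000).
= 0.8156 × 0.9274 × 0.5745 × 0.4895 × 0.3000 = 0.063813.

0.0638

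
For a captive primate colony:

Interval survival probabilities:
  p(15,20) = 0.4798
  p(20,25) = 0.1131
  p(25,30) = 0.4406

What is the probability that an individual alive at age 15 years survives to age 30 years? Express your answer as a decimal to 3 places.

P(survive 15→30) = 0.4798 × 0.1131 × 0.4406.
= 0.023909.

0.024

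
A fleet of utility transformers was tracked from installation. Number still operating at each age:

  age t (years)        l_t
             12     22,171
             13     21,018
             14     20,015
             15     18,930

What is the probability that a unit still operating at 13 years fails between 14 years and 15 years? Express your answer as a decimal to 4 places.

This is the probability of reaching 14 but not 15, conditional on being operational at 13: (l_14 − l_15) / l_13.
= (20,015 − 18,930) / 21,018 = 1,085 / 21,018 = 0.051622.

0.0516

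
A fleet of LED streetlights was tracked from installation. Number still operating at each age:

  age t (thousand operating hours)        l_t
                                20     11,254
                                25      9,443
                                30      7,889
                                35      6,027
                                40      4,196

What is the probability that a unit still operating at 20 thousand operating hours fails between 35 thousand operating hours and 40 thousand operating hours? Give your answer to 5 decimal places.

This is the probability of reaching 35 but not 40, conditional on being operational at 20: (l_35 − l_40) / l_20.
= (6,027 − 4,196) / 11,254 = 1,831 / 11,254 = 0.162698.

0.16270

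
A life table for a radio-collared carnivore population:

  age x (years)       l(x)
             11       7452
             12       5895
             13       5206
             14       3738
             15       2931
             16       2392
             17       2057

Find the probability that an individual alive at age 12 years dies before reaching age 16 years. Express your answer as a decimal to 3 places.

0.594

P(die before 16 | alive at 12) = 1 − l(16)/l(12) = 1 − 2392/5895 = (3503)/5895 = 0.594232.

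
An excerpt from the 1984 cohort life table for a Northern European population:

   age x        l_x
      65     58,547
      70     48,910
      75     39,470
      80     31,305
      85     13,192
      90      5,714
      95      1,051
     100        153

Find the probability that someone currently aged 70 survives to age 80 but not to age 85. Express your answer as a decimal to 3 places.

0.370

We want 10|5q70 = (l_80 − l_85)/l_70.
This is the probability of reaching 80 but not 85, conditional on being alive at 70: (l_80 − l_85) / l_70.
= (31,305 − 13,192) / 48,910 = 18,113 / 48,910 = 0.370333.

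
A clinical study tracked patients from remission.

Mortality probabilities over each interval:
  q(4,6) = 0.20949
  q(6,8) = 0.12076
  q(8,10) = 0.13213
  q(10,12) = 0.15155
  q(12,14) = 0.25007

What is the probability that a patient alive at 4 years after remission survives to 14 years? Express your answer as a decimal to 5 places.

Survival from 4 to 14 is the product of surviving each interval: (1 − 0.20949) × (1 − 0.12076) × (1 − 0.13213) × (1 − 0.15155) × (1 − 0.25007).
= 0.79051 × 0.87924 × 0.86787 × 0.84845 × 0.74993 = 0.383810.

0.38381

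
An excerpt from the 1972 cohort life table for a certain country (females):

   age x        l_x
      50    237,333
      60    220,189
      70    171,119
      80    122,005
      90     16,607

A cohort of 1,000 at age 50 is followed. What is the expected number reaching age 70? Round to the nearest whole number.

The relevant probability is 171,119/237,333 = 0.721008.
Expected number = 1,000 × 0.721008 = 721.

721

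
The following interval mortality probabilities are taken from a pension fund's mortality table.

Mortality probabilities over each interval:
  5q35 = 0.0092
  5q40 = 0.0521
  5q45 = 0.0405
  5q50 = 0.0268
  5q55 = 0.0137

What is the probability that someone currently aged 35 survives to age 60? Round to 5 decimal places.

The overall survival probability is (1 − 0.0092) × (1 − 0.0521) × (1 − 0.0405) × (1 − 0.0268) × (1 − 0.0137).
= 0.9908 × 0.9479 × 0.9595 × 0.9732 × 0.9863 = 0.864977.

0.86498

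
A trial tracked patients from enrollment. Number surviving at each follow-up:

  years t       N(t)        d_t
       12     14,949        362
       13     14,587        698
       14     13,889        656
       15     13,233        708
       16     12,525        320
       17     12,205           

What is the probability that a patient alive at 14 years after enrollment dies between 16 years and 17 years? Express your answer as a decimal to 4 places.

0.0230

This is the probability of reaching 16 but not 17, conditional on being alive at 14: (N(16) − N(17)) / N(14).
= (12,525 − 12,205) / 13,889 = 320 / 13,889 = 0.023040.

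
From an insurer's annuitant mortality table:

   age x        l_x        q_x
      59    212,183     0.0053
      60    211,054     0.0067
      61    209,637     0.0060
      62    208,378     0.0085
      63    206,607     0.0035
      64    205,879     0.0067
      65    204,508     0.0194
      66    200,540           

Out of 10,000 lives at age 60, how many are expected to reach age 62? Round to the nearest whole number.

The relevant probability is 208,378/211,054 = 0.987321.
Expected number = 10,000 × 0.987321 = 9873.

9873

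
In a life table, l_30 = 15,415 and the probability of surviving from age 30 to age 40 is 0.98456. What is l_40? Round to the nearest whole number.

l_40 = l_30 × p = 15,415 × 0.98456 = 15177.

15177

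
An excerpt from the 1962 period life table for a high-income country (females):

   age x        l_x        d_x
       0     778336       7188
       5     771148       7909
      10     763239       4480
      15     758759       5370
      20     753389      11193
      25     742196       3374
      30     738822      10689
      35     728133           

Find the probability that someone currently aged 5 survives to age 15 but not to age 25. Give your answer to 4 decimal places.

0.0215

We want 10|10q5 = (l_15 − l_25)/l_5.
This is the probability of reaching 15 but not 25, conditional on being alive at 5: (l_15 − l_25) / l_5.
= (758759 − 742196) / 771148 = 16563 / 771148 = 0.021478.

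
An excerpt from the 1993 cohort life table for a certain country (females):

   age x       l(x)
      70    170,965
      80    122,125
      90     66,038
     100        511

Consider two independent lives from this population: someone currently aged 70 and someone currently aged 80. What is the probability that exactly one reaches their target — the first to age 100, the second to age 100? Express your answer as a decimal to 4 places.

p₁ = l(100)/l(70) = 511/170,965 = 0.002989; p₂ = l(100)/l(80) = 511/122,125 = 0.004184.
P(exactly one) = p₁(1−p₂) + (1−p₁)p₂ = 0.002976 + 0.004171 = 0.007148.

0.0071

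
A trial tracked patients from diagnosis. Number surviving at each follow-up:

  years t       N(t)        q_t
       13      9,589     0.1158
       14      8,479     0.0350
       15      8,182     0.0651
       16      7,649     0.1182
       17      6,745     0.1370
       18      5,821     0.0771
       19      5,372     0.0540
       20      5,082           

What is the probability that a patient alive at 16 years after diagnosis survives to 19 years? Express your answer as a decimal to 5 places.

0.70231

The conditional survival probability is N(19)/N(16) = 5,372/7,649 = 0.702314.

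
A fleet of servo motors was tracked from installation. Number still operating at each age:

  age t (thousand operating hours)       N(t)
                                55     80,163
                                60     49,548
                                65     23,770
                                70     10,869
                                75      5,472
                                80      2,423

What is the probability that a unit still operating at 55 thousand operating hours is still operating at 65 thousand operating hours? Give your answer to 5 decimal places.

0.29652

The conditional survival probability is N(65)/N(55) = 23,770/80,163 = 0.296521.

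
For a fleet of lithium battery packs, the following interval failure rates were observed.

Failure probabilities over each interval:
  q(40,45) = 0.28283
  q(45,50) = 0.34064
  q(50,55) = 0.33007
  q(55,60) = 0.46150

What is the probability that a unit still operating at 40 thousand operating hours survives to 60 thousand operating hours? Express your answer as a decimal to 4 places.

0.1706

P(survive 40→60) = (1 − 0.28283) × (1 − 0.34064) × (1 − 0.33007) × (1 − 0.46150).
= 0.71717 × 0.65936 × 0.66993 × 0.53850 = 0.170592.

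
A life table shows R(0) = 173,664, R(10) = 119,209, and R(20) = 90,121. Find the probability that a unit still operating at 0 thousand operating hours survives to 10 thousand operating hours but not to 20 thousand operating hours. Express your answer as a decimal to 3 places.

0.167

This is the probability of reaching 10 but not 20, conditional on being operational at 0: (R(10) − R(20)) / R(0).
= (119,209 − 90,121) / 173,664 = 29,088 / 173,664 = 0.167496.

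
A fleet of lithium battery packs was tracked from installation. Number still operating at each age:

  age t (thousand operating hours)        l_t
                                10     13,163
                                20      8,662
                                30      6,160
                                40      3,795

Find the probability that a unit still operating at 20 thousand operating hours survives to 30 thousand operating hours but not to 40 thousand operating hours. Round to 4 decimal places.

This is the probability of reaching 30 but not 40, conditional on being operational at 20: (l_30 − l_40) / l_20.
= (6,160 − 3,795) / 8,662 = 2,365 / 8,662 = 0.273032.

0.2730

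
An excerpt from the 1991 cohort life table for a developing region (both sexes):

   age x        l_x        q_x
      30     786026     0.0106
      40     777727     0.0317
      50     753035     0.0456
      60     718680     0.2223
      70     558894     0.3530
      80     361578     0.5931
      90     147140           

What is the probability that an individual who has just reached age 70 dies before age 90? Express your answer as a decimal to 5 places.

P(die before 90 | alive at 70) = 1 − l_90/l_70 = 1 − 147140/558894 = (411754)/558894 = 0.736730.

0.73673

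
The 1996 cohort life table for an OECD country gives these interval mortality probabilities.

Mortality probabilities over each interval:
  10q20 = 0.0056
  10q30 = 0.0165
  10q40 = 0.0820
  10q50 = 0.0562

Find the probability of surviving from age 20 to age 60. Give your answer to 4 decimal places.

0.8473

Survival from 20 to 60 is the product of surviving each interval: (1 − 0.0056) × (1 − 0.0165) × (1 − 0.0820) × (1 − 0.0562).
= 0.9944 × 0.9835 × 0.9180 × 0.9438 = 0.847341.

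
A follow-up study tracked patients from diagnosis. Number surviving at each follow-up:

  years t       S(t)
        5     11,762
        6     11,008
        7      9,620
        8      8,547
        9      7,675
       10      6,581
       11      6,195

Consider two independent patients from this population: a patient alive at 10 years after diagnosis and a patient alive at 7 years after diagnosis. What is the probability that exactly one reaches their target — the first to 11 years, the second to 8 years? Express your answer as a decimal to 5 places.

p₁ = S(11)/S(10) = 6,195/6,581 = 0.941346; p₂ = S(8)/S(7) = 8,547/9,620 = 0.888462.
P(exactly one) = p₁(1−p₂) + (1−p₁)p₂ = 0.104996 + 0.052112 = 0.157108.

0.15711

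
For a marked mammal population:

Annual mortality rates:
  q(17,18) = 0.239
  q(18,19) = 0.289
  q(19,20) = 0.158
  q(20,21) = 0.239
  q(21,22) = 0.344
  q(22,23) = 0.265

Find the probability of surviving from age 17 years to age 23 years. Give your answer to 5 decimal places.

Survival from 17 to 23 is the product of surviving each interval: (1 − 0.239) × (1 − 0.289) × (1 − 0.158) × (1 − 0.239) × (1 − 0.344) × (1 − 0.265).
= 0.761 × 0.711 × 0.842 × 0.761 × 0.656 × 0.735 = 0.167164.

0.16716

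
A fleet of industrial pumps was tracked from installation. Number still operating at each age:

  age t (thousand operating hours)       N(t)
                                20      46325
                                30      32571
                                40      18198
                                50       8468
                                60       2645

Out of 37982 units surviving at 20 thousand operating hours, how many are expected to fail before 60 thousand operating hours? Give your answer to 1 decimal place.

35813.4

The relevant probability is 1 − 2645/46325 = 0.942903.
Expected number = 37982 × 0.942903 = 35813.4.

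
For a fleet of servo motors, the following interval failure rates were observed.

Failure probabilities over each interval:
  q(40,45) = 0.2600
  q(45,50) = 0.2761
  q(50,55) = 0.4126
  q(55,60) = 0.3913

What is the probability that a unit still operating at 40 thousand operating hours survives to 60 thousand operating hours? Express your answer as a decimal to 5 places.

P(survive 40→60) = (1 − 0.2600) × (1 − 0.2761) × (1 − 0.4126) × (1 − 0.3913).
= 0.7400 × 0.7239 × 0.5874 × 0.6087 = 0.191535.

0.19153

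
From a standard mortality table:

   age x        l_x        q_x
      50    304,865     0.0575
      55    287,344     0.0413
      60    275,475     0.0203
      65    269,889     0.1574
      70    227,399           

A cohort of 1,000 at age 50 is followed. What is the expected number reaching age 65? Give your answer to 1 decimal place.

The relevant probability is 269,889/304,865 = 0.885274.
Expected number = 1,000 × 0.885274 = 885.3.

885.3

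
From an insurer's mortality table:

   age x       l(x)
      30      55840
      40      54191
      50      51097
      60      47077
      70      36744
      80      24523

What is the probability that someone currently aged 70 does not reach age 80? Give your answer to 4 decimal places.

0.3326

P(die before 80 | alive at 70) = 1 − l(80)/l(70) = 1 − 24523/36744 = (12221)/36744 = 0.332599.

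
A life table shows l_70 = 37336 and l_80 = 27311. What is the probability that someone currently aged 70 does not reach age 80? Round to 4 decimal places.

P(die before 80 | alive at 70) = 1 − l_80/l_70 = 1 − 27311/37336 = (10025)/37336 = 0.268508.

0.2685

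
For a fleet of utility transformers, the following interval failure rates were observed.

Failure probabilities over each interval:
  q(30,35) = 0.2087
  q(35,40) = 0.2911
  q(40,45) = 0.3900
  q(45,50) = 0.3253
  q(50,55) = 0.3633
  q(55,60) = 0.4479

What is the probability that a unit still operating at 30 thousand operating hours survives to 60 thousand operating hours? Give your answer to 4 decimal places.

0.0812

Survival from 30 to 60 is the product of surviving each interval: (1 − 0.2087) × (1 − 0.2911) × (1 − 0.3900) × (1 − 0.3253) × (1 − 0.3633) × (1 − 0.4479).
= 0.7913 × 0.7089 × 0.6100 × 0.6747 × 0.6367 × 0.5521 = 0.081156.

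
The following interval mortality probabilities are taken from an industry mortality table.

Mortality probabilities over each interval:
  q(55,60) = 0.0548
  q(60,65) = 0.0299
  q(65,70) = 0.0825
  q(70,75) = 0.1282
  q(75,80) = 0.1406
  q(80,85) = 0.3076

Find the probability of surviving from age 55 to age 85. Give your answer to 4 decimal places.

0.4364

P(survive 55→85) = (1 − 0.0548) × (1 − 0.0299) × (1 − 0.0825) × (1 − 0.1282) × (1 − 0.1406) × (1 − 0.3076).
= 0.9452 × 0.9701 × 0.9175 × 0.8718 × 0.8594 × 0.6924 = 0.436431.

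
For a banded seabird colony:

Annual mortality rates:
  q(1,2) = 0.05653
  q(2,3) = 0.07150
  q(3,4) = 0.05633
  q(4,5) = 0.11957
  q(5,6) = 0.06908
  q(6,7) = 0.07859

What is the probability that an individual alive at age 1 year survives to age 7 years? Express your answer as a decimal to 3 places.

0.624

Chaining the interval survival probabilities: (1 − 0.05653) × (1 − 0.07150) × (1 − 0.05633) × (1 − 0.11957) × (1 − 0.06908) × (1 − 0.07859).
= 0.94347 × 0.92850 × 0.94367 × 0.88043 × 0.93092 × 0.92141 = 0.624296.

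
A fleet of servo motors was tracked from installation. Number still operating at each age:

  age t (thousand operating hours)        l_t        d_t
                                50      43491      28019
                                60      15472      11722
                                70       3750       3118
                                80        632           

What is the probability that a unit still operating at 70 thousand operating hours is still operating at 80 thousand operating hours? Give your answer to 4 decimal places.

The conditional survival probability is l_80/l_70 = 632/3750 = 0.168533.

0.1685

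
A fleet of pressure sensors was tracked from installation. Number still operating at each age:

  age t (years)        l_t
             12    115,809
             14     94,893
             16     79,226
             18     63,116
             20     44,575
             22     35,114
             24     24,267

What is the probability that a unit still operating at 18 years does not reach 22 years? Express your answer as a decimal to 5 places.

0.44366

P(fail before 22 | operational at 18) = 1 − l_22/l_18 = 1 − 35,114/63,116 = (28,002)/63,116 = 0.443659.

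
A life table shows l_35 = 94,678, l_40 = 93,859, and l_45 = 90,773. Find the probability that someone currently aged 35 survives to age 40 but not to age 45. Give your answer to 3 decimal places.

0.033

This is the probability of reaching 40 but not 45, conditional on being alive at 35: (l_40 − l_45) / l_35.
= (93,859 − 90,773) / 94,678 = 3,086 / 94,678 = 0.032595.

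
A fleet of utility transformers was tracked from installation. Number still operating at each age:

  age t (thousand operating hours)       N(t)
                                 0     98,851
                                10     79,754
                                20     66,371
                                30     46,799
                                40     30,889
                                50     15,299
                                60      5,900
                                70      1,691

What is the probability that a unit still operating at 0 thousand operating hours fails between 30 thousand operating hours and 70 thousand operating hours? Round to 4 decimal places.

0.4563

This is the probability of reaching 30 but not 70, conditional on being operational at 0: (N(30) − N(70)) / N(0).
= (46,799 − 1,691) / 98,851 = 45,108 / 98,851 = 0.456323.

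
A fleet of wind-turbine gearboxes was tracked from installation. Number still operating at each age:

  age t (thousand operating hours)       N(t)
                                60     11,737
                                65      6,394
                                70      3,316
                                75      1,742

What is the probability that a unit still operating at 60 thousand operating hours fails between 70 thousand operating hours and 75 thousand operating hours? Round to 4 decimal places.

This is the probability of reaching 70 but not 75, conditional on being operational at 60: (N(70) − N(75)) / N(60).
= (3,316 − 1,742) / 11,737 = 1,574 / 11,737 = 0.134106.

0.1341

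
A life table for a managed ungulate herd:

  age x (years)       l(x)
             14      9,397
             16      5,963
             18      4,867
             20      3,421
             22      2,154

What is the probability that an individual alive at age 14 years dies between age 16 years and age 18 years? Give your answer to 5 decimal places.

This is the probability of reaching 16 but not 18, conditional on being alive at 14: (l(16) − l(18)) / l(14).
= (5,963 − 4,867) / 9,397 = 1,096 / 9,397 = 0.116633.

0.11663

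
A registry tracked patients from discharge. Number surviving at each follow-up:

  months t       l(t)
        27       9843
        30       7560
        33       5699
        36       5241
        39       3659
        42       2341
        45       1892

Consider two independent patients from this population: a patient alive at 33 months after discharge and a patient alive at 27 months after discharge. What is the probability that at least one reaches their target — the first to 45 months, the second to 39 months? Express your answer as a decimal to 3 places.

0.580

p₁ = l(45)/l(33) = 1892/5699 = 0.331988; p₂ = l(39)/l(27) = 3659/9843 = 0.371736.
P(at least one) = 1 − (1−p₁)(1−p₂) = 1 − 0.668012 × 0.628264 = 0.580312.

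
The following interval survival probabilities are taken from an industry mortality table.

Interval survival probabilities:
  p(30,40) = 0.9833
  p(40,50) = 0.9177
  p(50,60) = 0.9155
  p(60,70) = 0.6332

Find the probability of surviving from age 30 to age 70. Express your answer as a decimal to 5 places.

0.52310

P(survive 30→70) = 0.9833 × 0.9177 × 0.9155 × 0.6332.
= 0.523102.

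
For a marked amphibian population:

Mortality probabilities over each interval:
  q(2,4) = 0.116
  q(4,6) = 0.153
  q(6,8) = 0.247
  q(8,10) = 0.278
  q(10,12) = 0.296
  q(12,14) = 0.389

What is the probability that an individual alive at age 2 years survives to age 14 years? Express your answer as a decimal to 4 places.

0.1751

P(survive 2→14) = (1 − 0.116) × (1 − 0.153) × (1 − 0.247) × (1 − 0.278) × (1 − 0.296) × (1 − 0.389).
= 0.884 × 0.847 × 0.753 × 0.722 × 0.704 × 0.611 = 0.175098.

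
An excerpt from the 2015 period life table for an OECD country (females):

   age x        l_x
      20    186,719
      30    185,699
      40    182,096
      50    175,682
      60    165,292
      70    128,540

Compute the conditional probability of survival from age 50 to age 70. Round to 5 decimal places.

0.73166

We want 20p50 = l_70/l_50.
The conditional survival probability is l_70/l_50 = 128,540/175,682 = 0.731663.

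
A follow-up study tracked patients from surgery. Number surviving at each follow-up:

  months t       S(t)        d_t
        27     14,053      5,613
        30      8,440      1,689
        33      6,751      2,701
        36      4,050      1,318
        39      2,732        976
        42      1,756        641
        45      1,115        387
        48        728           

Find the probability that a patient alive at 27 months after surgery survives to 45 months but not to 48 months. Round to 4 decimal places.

This is the probability of reaching 45 but not 48, conditional on being alive at 27: (S(45) − S(48)) / S(27).
= (1,115 − 728) / 14,053 = 387 / 14,053 = 0.027539.

0.0275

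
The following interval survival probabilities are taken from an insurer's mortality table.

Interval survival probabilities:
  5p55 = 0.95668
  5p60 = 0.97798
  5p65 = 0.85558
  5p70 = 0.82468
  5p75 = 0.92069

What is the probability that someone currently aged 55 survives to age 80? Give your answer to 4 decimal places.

0.6078

The overall survival probability is 0.95668 × 0.97798 × 0.85558 × 0.82468 × 0.92069.
= 0.607794.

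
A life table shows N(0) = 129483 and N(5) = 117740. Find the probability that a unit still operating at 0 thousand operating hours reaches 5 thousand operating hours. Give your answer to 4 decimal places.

The conditional survival probability is N(5)/N(0) = 117740/129483 = 0.909309.

0.9093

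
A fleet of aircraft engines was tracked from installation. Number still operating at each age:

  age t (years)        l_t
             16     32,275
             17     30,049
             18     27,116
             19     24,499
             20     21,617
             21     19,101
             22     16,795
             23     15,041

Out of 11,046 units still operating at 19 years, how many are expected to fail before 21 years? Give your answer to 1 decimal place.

2433.8

The relevant probability is 1 − 19,101/24,499 = 0.220336.
Expected number = 11,046 × 0.220336 = 2433.8.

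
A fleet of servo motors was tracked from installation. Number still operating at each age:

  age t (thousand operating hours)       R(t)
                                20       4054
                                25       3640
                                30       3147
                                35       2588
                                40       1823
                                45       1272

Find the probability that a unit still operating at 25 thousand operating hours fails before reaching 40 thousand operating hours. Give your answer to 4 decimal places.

0.4992

P(fail before 40 | operational at 25) = 1 − R(40)/R(25) = 1 − 1823/3640 = (1817)/3640 = 0.499176.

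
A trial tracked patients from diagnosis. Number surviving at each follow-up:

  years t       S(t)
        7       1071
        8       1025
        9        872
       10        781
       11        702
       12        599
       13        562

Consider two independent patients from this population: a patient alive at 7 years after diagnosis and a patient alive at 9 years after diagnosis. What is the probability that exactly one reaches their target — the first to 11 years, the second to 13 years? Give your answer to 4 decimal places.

p₁ = S(11)/S(7) = 702/1071 = 0.655462; p₂ = S(13)/S(9) = 562/872 = 0.644495.
P(exactly one) = p₁(1−p₂) + (1−p₁)p₂ = 0.233020 + 0.222053 = 0.455073.

0.4551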